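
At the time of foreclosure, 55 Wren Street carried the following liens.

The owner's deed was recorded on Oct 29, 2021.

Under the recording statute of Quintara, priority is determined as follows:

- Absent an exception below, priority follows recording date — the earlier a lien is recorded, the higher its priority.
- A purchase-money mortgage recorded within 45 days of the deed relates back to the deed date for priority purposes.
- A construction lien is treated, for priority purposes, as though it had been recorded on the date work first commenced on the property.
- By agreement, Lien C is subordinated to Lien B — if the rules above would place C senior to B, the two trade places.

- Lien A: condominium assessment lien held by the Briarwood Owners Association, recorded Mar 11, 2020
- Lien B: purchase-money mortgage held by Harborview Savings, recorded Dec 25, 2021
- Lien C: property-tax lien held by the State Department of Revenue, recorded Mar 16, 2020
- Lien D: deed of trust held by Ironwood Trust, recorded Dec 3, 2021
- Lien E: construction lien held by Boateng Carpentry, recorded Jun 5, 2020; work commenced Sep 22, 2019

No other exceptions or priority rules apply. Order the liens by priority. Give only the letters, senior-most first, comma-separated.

Adjusting effective dates: B missed the 45-day window (57 days after the deed), so its recording date stands; E relates back to Sep 22, 2019 (work commenced).
Sorted by effective date: E (Sep 22, 2019), A (Mar 11, 2020), C (Mar 16, 2020), D (Dec 3, 2021), B (Dec 25, 2021).
C would otherwise be senior to B, so under the subordination agreement C and B exchange positions.

E, A, B, D, C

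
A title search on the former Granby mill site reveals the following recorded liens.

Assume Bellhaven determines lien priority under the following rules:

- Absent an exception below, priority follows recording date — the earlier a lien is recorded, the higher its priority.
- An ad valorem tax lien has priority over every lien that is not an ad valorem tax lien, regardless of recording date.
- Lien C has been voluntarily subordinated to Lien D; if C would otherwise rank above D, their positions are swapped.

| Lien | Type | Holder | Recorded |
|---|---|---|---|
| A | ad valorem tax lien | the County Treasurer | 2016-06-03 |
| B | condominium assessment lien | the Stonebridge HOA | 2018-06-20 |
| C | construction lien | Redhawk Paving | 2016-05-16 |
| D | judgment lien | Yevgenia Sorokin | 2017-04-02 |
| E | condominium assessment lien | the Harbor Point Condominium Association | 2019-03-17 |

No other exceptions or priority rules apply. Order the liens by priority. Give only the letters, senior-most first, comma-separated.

A, D, C, B, E

A is an ad valorem tax lien, so it outranks all other liens regardless of date.
Ordering the rest by effective date: C (2016-05-16), D (2017-04-02), B (2018-06-20), E (2019-03-17).
Because C would otherwise rank above D, the subordination swaps them.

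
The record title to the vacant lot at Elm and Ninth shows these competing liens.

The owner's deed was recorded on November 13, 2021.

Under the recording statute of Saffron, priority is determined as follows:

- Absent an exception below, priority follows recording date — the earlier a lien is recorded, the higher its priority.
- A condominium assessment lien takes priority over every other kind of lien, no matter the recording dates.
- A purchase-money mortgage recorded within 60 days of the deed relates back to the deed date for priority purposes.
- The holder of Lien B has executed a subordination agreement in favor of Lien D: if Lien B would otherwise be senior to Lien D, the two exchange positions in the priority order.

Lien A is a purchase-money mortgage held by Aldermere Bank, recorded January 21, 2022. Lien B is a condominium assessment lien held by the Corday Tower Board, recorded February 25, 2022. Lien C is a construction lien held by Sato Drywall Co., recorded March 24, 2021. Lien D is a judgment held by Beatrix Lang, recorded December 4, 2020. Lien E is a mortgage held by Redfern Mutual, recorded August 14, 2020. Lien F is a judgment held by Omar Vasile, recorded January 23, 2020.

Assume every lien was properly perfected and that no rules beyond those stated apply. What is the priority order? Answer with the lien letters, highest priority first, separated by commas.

Effective dates: A was recorded 69 days after the deed, outside the 60-day window, so it keeps its recording date.
As a condominium assessment lien, B is senior to every other lien.
Remaining liens by effective date: F (January 23, 2020), E (August 14, 2020), D (December 4, 2020), C (March 24, 2021), A (January 21, 2022).
The subordination applies — B was senior to D — so B and D swap.

D, F, E, B, C, A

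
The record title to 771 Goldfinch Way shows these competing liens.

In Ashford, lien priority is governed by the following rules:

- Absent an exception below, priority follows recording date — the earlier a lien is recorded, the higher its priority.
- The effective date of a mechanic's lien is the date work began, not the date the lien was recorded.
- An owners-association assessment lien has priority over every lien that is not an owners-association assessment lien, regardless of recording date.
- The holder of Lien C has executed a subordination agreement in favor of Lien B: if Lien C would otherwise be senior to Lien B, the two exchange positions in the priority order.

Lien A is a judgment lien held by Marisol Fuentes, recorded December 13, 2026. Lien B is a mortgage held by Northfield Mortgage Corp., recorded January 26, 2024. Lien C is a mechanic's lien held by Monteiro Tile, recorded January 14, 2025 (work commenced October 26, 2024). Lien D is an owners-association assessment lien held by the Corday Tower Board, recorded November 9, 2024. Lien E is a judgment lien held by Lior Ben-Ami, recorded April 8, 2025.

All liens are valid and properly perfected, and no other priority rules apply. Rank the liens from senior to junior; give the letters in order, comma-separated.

Effective dates: C relates back to October 26, 2024 (work commenced).
As an owners-association assessment lien, D is senior to every other lien.
Among the remaining liens, by effective date: B (January 26, 2024), C (October 26, 2024), E (April 8, 2025), A (December 13, 2026).
C is already junior to B, so the subordination agreement changes nothing.

D, B, C, E, A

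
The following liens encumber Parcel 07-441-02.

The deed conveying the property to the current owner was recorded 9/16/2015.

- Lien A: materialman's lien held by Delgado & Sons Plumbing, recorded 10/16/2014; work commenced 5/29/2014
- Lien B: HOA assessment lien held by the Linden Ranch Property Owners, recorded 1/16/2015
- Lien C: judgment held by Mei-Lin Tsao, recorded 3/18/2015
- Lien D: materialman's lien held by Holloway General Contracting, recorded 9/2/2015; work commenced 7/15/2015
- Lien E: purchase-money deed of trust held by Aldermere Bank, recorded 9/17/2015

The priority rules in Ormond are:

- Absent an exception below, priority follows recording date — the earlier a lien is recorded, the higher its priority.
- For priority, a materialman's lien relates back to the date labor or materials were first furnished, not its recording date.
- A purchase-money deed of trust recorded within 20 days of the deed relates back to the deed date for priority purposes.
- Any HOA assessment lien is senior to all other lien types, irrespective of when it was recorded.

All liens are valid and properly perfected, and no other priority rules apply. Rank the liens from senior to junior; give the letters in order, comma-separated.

Effective dates: A is treated as recorded 5/29/2014, the work-commencement date; D is treated as recorded 7/15/2015, the work-commencement date; E was recorded within the 20-day window, so its effective date is the deed date 9/16/2015.
B is an HOA assessment lien, so it outranks all other liens regardless of date.
The other liens, earliest effective date first: A (5/29/2014), C (3/18/2015), D (7/15/2015), E (9/16/2015).

B, A, C, D, E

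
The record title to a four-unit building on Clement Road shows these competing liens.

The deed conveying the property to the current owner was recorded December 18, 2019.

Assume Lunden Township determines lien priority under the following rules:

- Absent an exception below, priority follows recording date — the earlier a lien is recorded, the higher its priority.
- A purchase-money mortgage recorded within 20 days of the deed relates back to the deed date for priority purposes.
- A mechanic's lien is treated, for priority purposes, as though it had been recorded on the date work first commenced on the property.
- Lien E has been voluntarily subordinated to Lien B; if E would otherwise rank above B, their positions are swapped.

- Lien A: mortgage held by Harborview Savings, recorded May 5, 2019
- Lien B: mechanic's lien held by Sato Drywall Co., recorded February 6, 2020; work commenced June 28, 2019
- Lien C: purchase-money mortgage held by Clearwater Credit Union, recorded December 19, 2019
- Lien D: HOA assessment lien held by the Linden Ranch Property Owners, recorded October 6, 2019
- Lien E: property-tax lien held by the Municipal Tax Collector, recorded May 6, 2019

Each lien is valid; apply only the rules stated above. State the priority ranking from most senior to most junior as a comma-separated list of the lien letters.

A, B, E, D, C

First, effective dates: B's effective date is June 28, 2019, when work began; C was recorded within the 20-day window, so its effective date is the deed date December 18, 2019.
Ordering by effective date: A (May 5, 2019), E (May 6, 2019), B (June 28, 2019), D (October 6, 2019), C (December 18, 2019).
The subordination applies — E was senior to B — so E and B swap.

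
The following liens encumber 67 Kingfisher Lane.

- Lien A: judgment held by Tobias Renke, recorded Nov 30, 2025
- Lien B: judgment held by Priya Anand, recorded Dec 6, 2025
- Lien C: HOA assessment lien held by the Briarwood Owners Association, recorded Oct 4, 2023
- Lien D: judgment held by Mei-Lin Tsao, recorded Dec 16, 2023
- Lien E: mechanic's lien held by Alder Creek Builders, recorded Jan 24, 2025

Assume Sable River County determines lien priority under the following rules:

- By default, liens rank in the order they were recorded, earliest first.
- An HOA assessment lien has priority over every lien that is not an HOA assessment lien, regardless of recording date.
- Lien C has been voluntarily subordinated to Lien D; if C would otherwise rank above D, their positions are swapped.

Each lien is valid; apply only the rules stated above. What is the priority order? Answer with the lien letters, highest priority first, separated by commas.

D, C, E, A, B

C is an HOA assessment lien, so it outranks all other liens regardless of date.
Remaining liens by effective date: D (Dec 16, 2023), E (Jan 24, 2025), A (Nov 30, 2025), B (Dec 6, 2025).
Because C would otherwise rank above D, the subordination swaps them.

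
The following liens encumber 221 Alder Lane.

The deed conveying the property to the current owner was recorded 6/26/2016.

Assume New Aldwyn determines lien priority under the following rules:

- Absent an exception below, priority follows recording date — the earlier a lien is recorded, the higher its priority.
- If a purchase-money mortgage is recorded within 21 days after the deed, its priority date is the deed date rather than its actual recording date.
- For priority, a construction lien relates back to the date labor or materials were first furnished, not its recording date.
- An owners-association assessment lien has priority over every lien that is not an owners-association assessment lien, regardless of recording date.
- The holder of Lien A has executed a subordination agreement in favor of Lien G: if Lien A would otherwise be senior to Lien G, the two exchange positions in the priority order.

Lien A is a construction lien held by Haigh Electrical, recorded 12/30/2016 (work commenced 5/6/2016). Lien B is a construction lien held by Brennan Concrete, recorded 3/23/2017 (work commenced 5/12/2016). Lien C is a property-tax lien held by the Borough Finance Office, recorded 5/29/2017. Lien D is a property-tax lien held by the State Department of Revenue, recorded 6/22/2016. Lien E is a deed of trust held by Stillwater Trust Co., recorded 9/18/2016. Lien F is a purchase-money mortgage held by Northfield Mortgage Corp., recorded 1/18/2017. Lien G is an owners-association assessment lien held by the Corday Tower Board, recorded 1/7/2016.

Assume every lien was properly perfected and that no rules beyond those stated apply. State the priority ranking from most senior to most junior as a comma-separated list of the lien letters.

G, A, B, D, E, F, C

Adjusting effective dates: A relates back to 5/6/2016 (work commenced); B is treated as recorded 5/12/2016, the work-commencement date; F missed the 21-day window (206 days after the deed), so its recording date stands.
As an owners-association assessment lien, G is senior to every other lien.
Ordering the rest by effective date: A (5/6/2016), B (5/12/2016), D (6/22/2016), E (9/18/2016), F (1/18/2017), C (5/29/2017).
A already ranks below G; the subordination has no effect.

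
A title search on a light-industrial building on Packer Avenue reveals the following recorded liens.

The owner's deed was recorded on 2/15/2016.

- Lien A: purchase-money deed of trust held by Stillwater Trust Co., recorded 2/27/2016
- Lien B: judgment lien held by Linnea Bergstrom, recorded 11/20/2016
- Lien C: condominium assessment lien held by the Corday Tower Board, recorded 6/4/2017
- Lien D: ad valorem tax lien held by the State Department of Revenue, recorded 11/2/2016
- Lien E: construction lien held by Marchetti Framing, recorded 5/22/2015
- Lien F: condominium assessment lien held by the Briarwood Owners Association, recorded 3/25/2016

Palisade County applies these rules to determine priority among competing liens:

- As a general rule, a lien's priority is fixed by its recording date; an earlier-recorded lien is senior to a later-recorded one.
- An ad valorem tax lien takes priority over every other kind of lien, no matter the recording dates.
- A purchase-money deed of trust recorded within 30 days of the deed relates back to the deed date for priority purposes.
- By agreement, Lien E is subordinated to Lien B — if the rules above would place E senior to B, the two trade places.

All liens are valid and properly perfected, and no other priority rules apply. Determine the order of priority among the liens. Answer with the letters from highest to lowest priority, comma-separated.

Effective dates after the stated exceptions: A was recorded within the 30-day window, so its effective date is the deed date 2/15/2016.
As an ad valorem tax lien, D is senior to every other lien.
Among the remaining liens, by effective date: E (5/22/2015), A (2/15/2016), F (3/25/2016), B (11/20/2016), C (6/4/2017).
E would otherwise be senior to B, so under the subordination agreement E and B exchange positions.

D, B, A, F, E, C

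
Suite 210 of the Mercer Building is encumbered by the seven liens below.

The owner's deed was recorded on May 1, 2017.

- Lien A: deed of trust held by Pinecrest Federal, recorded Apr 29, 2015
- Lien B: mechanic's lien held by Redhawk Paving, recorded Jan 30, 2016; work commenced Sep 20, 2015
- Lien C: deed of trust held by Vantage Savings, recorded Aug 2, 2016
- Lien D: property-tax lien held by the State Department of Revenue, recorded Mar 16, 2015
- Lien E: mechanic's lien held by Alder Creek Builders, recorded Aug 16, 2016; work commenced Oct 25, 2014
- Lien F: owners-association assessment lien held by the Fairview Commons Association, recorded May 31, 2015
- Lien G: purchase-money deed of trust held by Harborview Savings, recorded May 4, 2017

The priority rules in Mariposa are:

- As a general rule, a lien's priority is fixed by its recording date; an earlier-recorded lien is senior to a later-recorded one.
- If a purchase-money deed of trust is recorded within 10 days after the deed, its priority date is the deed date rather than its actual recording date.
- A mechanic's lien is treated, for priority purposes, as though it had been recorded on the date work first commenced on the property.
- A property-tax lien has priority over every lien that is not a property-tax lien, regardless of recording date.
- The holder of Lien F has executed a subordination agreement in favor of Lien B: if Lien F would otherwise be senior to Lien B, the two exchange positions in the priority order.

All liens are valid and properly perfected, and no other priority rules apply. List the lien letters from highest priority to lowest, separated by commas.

First, effective dates: B relates back to Sep 20, 2015 (work commenced); E's effective date is Oct 25, 2014, when work began; G was recorded within the 10-day window, so its effective date is the deed date May 1, 2017.
D is a property-tax lien and takes priority over every other lien.
Remaining liens by effective date: E (Oct 25, 2014), A (Apr 29, 2015), F (May 31, 2015), B (Sep 20, 2015), C (Aug 2, 2016), G (May 1, 2017).
F would otherwise be senior to B, so under the subordination agreement F and B exchange positions.

D, E, A, B, F, C, G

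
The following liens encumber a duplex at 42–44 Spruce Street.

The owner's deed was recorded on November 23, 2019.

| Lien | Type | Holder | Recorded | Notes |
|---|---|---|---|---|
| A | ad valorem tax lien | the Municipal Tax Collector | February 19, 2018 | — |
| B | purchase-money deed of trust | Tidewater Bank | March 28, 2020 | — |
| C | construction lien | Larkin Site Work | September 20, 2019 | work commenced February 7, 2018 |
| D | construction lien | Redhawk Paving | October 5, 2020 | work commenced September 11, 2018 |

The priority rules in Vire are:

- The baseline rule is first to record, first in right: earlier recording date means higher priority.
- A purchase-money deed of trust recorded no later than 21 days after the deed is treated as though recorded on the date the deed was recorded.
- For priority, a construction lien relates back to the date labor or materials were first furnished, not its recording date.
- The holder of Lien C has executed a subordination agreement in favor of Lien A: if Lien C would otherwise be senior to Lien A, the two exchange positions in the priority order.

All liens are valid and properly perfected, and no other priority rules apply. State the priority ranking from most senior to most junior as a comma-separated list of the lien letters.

A, C, D, B

First, effective dates: B was recorded 126 days after the deed — beyond 21 days — so no relation-back applies; C relates back to February 7, 2018 (work commenced); D relates back to September 11, 2018 (work commenced).
By effective date, earliest first: C (February 7, 2018), A (February 19, 2018), D (September 11, 2018), B (March 28, 2020).
The subordination applies — C was senior to A — so C and A swap.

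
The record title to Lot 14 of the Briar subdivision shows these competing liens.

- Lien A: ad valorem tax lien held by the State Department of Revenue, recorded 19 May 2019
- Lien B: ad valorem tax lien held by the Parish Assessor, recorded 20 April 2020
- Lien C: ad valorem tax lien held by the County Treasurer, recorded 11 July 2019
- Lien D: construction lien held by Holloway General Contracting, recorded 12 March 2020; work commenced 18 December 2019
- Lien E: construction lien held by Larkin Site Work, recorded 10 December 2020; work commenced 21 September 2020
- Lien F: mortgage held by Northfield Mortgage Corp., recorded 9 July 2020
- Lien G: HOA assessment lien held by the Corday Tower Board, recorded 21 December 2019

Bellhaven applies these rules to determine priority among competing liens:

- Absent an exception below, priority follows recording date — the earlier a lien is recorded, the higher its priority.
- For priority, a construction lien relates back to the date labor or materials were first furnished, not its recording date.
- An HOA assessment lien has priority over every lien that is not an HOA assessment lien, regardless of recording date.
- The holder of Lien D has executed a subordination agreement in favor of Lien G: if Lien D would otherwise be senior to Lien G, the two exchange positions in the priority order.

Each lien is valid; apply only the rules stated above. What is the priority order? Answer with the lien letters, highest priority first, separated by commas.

First, effective dates: D relates back to 18 December 2019 (work commenced); E's effective date is 21 September 2020, when work began.
G, as an HOA assessment lien, has superpriority and ranks first.
Ordering the rest by effective date: A (19 May 2019), C (11 July 2019), D (18 December 2019), B (20 April 2020), F (9 July 2020), E (21 September 2020).
Since D is not senior to G, the subordination leaves the order unchanged.

G, A, C, D, B, F, E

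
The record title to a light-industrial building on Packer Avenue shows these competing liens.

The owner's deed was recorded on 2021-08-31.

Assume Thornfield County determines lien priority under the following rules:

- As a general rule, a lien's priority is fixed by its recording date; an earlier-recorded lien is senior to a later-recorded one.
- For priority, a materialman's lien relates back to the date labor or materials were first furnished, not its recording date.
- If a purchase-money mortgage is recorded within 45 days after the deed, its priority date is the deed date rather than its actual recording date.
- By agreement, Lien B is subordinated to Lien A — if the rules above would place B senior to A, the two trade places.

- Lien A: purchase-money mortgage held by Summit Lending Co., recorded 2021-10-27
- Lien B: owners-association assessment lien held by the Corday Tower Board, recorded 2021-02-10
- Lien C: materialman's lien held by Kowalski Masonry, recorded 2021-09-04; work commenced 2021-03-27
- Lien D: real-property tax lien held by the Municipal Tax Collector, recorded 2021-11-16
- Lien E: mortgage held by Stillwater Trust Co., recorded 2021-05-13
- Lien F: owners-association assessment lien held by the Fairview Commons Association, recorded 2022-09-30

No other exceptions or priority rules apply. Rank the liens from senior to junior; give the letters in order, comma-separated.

A, C, E, B, D, F

Effective dates after the stated exceptions: A was recorded 57 days after the deed — beyond 45 days — so no relation-back applies; C relates back to 2021-03-27 (work commenced).
Ordering by effective date: B (2021-02-10), C (2021-03-27), E (2021-05-13), A (2021-10-27), D (2021-11-16), F (2022-09-30).
B would otherwise be senior to A, so under the subordination agreement B and A exchange positions.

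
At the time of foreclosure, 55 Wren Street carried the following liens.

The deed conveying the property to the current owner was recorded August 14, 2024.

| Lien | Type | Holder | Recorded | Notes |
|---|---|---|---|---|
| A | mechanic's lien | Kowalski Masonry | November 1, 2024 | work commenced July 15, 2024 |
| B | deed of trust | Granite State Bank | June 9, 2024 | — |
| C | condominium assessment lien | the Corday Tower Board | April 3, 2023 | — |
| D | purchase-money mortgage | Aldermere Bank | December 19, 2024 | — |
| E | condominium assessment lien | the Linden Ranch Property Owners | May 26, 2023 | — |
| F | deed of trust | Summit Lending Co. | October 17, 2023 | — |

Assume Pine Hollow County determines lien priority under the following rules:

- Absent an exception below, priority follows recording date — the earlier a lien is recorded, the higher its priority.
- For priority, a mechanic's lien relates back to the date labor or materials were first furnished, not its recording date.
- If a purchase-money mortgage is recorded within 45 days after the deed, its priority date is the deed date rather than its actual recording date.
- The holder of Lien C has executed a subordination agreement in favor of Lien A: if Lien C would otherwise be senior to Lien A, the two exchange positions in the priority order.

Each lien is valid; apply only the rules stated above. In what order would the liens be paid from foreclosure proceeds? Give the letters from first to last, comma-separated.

Adjusting effective dates: A is treated as recorded July 15, 2024, the work-commencement date; D was recorded 127 days after the deed — beyond 45 days — so no relation-back applies.
By effective date: C (April 3, 2023), E (May 26, 2023), F (October 17, 2023), B (June 9, 2024), A (July 15, 2024), D (December 19, 2024).
C would otherwise be senior to A, so under the subordination agreement C and A exchange positions.

A, E, F, B, C, D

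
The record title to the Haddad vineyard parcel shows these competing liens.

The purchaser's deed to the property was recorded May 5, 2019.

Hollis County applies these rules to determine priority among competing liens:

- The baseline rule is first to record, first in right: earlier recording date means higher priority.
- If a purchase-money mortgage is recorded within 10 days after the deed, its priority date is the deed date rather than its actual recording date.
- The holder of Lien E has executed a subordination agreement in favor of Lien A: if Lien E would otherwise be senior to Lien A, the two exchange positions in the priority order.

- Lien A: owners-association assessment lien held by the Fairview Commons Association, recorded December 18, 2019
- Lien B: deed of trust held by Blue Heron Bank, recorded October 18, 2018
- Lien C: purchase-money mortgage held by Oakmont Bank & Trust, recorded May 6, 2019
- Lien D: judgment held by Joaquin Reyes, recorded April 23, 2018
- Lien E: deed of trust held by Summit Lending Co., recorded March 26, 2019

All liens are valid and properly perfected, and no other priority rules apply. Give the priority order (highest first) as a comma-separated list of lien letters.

D, B, A, C, E

Adjusting effective dates: C was recorded within the 10-day window, so its effective date is the deed date May 5, 2019.
Ordering by effective date: D (April 23, 2018), B (October 18, 2018), E (March 26, 2019), C (May 5, 2019), A (December 18, 2019).
The subordination applies — E was senior to A — so E and A swap.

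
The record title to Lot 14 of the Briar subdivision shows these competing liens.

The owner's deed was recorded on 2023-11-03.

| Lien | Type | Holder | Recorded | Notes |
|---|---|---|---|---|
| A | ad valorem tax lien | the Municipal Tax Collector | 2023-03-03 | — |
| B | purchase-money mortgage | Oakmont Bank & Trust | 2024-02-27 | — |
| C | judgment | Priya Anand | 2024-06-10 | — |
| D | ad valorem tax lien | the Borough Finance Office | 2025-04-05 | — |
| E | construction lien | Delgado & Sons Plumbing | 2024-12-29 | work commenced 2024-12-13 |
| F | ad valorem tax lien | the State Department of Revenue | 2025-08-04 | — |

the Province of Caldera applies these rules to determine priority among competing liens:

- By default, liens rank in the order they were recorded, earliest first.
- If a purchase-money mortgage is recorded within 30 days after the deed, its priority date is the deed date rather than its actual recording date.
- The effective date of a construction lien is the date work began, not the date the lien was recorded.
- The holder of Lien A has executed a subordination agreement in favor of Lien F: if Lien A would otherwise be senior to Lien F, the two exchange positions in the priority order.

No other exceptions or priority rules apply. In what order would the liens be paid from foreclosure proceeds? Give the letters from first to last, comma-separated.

F, B, C, E, D, A

Adjusting effective dates: B was recorded 116 days after the deed, outside the 30-day window, so it keeps its recording date; E is treated as recorded 2024-12-13, the work-commencement date.
Sorted by effective date: A (2023-03-03), B (2024-02-27), C (2024-06-10), E (2024-12-13), D (2025-04-05), F (2025-08-04).
A is senior to F before the subordination, so the two trade places.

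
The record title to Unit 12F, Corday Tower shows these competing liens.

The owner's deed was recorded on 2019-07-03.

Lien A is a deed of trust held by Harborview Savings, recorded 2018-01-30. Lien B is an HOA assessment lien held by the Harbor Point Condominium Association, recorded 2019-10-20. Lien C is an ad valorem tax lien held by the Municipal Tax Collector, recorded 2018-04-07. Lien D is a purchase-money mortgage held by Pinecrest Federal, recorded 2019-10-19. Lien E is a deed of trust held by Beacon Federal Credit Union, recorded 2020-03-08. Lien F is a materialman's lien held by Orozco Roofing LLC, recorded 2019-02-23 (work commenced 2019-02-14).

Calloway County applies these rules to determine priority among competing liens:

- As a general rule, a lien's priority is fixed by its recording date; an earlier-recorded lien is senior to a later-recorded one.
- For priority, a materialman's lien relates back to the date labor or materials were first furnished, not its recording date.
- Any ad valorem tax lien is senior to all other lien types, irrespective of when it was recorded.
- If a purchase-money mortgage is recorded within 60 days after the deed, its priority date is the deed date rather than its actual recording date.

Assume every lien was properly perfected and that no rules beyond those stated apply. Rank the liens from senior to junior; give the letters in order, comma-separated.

First, effective dates: D was recorded 108 days after the deed — beyond 60 days — so no relation-back applies; F relates back to 2019-02-14 (work commenced).
C is an ad valorem tax lien and takes priority over every other lien.
Among the remaining liens, by effective date: A (2018-01-30), F (2019-02-14), D (2019-10-19), B (2019-10-20), E (2020-03-08).

C, A, F, D, B, E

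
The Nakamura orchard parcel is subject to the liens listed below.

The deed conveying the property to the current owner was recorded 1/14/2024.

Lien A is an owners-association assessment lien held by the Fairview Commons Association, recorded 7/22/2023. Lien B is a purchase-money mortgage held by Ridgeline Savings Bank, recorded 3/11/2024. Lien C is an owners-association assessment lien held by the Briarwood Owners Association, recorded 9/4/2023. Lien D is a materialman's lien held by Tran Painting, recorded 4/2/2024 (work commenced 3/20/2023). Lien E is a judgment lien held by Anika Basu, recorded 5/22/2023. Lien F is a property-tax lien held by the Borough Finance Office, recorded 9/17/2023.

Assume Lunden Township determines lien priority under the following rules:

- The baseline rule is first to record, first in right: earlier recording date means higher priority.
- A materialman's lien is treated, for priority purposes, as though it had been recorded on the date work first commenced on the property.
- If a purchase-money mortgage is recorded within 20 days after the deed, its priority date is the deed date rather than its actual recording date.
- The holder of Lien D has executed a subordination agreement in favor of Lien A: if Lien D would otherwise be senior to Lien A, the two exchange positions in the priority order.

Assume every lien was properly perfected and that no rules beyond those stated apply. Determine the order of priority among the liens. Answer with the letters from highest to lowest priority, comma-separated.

First, effective dates: B was recorded 57 days after the deed, outside the 20-day window, so it keeps its recording date; D is treated as recorded 3/20/2023, the work-commencement date.
By effective date, earliest first: D (3/20/2023), E (5/22/2023), A (7/22/2023), C (9/4/2023), F (9/17/2023), B (3/11/2024).
D would otherwise be senior to A, so under the subordination agreement D and A exchange positions.

A, E, D, C, F, B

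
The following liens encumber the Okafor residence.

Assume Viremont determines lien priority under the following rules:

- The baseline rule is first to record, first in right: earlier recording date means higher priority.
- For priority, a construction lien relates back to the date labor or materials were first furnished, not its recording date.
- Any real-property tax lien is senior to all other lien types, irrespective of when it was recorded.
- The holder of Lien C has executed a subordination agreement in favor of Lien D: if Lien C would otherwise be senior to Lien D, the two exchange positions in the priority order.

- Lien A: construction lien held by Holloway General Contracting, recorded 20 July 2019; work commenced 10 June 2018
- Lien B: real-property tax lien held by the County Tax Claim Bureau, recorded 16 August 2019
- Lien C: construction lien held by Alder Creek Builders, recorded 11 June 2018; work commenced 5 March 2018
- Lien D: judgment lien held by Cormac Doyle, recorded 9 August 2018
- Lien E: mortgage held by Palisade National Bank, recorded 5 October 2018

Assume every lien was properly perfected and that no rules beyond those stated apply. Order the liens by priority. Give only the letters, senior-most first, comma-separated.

Effective dates after the stated exceptions: A's effective date is 10 June 2018, when work began; C relates back to 5 March 2018 (work commenced).
As a real-property tax lien, B is senior to every other lien.
Ordering the rest by effective date: C (5 March 2018), A (10 June 2018), D (9 August 2018), E (5 October 2018).
Because C would otherwise rank above D, the subordination swaps them.

B, D, A, C, E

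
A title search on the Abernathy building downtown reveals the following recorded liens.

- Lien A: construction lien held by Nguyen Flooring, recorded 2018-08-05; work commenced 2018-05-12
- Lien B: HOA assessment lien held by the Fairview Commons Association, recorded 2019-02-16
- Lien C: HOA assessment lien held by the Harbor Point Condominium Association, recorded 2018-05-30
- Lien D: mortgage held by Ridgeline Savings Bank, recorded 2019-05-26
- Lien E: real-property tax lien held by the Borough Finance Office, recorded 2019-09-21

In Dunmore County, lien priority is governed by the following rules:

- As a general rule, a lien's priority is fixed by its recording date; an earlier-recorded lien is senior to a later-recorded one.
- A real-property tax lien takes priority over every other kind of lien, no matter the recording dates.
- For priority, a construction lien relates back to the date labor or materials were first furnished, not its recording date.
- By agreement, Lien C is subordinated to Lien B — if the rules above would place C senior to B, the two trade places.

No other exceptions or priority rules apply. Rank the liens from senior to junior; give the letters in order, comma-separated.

Adjusting effective dates: A's effective date is 2018-05-12, when work began.
E, as a real-property tax lien, has superpriority and ranks first.
Remaining liens by effective date: A (2018-05-12), C (2018-05-30), B (2019-02-16), D (2019-05-26).
The subordination applies — C was senior to B — so C and B swap.

E, A, B, C, D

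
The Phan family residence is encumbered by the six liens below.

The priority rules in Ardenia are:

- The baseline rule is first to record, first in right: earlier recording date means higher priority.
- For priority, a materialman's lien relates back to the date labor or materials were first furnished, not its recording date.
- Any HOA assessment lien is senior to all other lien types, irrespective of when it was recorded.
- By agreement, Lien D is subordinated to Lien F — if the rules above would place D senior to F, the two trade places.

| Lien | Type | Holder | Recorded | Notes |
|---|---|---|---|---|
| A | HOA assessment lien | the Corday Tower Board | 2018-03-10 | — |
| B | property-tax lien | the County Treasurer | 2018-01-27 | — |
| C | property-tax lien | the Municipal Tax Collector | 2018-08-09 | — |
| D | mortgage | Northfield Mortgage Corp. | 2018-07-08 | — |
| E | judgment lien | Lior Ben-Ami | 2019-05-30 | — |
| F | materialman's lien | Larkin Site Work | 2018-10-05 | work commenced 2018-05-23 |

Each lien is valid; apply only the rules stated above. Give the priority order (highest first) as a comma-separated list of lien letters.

First, effective dates: F's effective date is 2018-05-23, when work began.
A is an HOA assessment lien and takes priority over every other lien.
Ordering the rest by effective date: B (2018-01-27), F (2018-05-23), D (2018-07-08), C (2018-08-09), E (2019-05-30).
Since D is not senior to F, the subordination leaves the order unchanged.

A, B, F, D, C, E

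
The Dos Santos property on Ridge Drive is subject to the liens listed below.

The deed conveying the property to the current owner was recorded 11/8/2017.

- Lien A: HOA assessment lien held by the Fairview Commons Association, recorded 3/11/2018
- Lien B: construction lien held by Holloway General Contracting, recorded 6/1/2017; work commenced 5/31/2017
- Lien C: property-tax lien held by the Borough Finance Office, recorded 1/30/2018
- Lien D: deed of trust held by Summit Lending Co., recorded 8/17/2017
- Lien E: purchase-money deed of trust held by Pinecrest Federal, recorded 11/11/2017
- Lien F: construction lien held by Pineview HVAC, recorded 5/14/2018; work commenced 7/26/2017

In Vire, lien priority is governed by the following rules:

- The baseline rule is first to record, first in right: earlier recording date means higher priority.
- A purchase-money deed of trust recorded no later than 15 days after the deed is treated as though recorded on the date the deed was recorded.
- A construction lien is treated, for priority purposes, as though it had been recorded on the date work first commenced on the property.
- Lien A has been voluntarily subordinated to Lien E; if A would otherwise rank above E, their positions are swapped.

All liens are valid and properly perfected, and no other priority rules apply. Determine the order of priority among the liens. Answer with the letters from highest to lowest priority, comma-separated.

First, effective dates: B relates back to 5/31/2017 (work commenced); E was recorded within the 15-day window, so its effective date is the deed date 11/8/2017; F's effective date is 7/26/2017, when work began.
By effective date: B (5/31/2017), F (7/26/2017), D (8/17/2017), E (11/8/2017), C (1/30/2018), A (3/11/2018).
A is already junior to E, so the subordination agreement changes nothing.

B, F, D, E, C, A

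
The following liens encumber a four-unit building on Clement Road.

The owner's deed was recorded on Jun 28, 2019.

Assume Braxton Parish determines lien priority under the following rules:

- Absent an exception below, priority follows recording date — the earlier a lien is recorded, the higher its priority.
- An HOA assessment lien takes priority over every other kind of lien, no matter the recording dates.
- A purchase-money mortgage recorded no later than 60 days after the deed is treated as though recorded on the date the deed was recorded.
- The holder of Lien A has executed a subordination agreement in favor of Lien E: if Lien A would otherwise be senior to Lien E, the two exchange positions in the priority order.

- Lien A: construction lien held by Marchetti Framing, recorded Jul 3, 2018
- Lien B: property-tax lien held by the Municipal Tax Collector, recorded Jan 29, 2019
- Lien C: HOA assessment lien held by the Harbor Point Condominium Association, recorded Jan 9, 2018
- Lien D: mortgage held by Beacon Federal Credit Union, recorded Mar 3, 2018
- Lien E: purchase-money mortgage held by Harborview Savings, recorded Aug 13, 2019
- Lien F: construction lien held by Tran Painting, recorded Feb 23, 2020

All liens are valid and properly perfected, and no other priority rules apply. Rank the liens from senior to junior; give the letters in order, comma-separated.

C, D, E, B, A, F

Effective dates: E's effective date is the deed date, Jun 28, 2019.
C is an HOA assessment lien and takes priority over every other lien.
Among the remaining liens, by effective date: D (Mar 3, 2018), A (Jul 3, 2018), B (Jan 29, 2019), E (Jun 28, 2019), F (Feb 23, 2020).
Because A would otherwise rank above E, the subordination swaps them.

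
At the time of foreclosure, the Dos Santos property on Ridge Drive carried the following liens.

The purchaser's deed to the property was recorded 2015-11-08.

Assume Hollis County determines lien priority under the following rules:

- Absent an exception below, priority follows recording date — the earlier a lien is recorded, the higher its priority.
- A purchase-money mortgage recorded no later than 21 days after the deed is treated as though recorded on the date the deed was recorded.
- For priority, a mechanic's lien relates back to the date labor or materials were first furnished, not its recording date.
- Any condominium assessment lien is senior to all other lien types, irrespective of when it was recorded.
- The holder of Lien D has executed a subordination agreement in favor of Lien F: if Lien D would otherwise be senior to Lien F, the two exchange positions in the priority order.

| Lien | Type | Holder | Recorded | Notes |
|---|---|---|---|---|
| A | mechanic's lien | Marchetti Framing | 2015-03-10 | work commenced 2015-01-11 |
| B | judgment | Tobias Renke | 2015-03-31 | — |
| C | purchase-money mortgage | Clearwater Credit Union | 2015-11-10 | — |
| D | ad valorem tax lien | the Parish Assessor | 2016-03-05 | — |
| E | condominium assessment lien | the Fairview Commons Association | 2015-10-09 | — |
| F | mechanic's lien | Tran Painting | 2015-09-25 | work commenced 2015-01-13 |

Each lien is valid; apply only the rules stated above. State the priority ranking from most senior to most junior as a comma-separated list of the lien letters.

E, A, F, B, C, D

First, effective dates: A's effective date is 2015-01-11, when work began; C relates back to the deed date 2015-11-08; F is treated as recorded 2015-01-13, the work-commencement date.
E is a condominium assessment lien and takes priority over every other lien.
The other liens, earliest effective date first: A (2015-01-11), F (2015-01-13), B (2015-03-31), C (2015-11-08), D (2016-03-05).
D already ranks below F; the subordination has no effect.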